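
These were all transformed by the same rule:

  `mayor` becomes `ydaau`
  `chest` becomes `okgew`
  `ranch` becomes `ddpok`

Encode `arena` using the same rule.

mugzd

Shifts by position in mayor: pos 0: m→y (+12), pos 1: a→d (+3), pos 2: y→a (+2), pos 3: o→a (+12), pos 4: r→u (+3) — repeating every 3. The shifts repeat in a cycle of length 3: positions 0,1,… shift by +12, +3, +2, then the pattern repeats.
Applying it to arena: a+12=m, r+3=u, e+2=g, n+12=z, a+3=d.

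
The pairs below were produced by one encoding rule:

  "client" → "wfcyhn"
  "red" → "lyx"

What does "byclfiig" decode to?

Compare letters: c→w is +20, l→f is +20, i→c is +20 — a constant shift. Each letter is shifted forward by 20 in the alphabet (a Caesar shift of +20).
Decoding byclfiig: b−20=h, y−20=e, c−20=i, l−20=r, f−20=l, i−20=o, i−20=o, g−20=m.

heirloom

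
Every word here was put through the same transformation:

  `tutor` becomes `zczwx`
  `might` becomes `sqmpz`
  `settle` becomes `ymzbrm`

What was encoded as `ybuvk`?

stone

Shifts by position in tutor: pos 0: t→z (+6), pos 1: u→c (+8), pos 2: t→z (+6), pos 3: o→w (+8) — repeating every 2. The shifts repeat in a cycle of length 2: positions 0,1,… shift by +6, +8, then the pattern repeats.
Undoing it on ybuvk: y−6=s, b−8=t, u−6=o, v−8=n, k−6=e.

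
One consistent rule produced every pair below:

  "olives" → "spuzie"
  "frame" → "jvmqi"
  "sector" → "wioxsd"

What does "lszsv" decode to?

honor

Shifts by position in olives: pos 0: o→s (+4), pos 1: l→p (+4), pos 2: i→u (+12), pos 3: v→z (+4), pos 4: e→i (+4), pos 5: s→e (+12) — repeating every 3. It's a Vigenère-style cipher with numeric key [4,4,12]: position i shifts by key[i mod 3].
Reversing it on lszsv: l−4=h, s−4=o, z−12=n, s−4=o, v−4=r.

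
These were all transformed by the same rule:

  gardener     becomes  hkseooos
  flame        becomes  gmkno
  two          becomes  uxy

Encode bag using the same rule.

ckh

The shift depends on letter class: consonant g→h is +1, but vowel a→k is +10. Two shifts are in play — +10 for a/e/i/o/u, +1 for every other letter.
Applying it to bag: b(cons)+1=c, a(vowel)+10=k, g(cons)+1=h.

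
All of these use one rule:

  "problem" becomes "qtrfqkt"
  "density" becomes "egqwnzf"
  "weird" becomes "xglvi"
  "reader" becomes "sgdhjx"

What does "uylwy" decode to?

twist

Letter i (0-indexed) is shifted by i+1, so successive shifts are 1, 2, 3, ….
Undoing it on uylwy: u−1=t, y−2=w, l−3=i, w−4=s, y−5=t.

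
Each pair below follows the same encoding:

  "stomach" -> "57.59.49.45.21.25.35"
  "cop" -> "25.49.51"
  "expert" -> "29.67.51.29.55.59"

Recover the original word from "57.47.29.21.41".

sneak

Each letter becomes 2×(its alphabet position, a=1..z=26) + 19.
Undoing it on 57.47.29.21.41: 57→(57−19)÷2=19=s, 47→(47−19)÷2=14=n, 29→(29−19)÷2=5=e, 21→(21−19)÷2=1=a, 41→(41−19)÷2=11=k.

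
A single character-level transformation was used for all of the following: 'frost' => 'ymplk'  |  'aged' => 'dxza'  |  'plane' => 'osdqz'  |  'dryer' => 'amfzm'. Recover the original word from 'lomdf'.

This is an affine cipher: with a=0,…,z=25, each position x becomes (25x+3) mod 26.
Undoing it on lomdf: l(11)→25·(11−3)≡18=s; o(14)→25·(14−3)≡15=p; m(12)→25·(12−3)≡17=r; d(3)→25·(3−3)≡0=a; f(5)→25·(5−3)≡24=y (all mod 26).

spray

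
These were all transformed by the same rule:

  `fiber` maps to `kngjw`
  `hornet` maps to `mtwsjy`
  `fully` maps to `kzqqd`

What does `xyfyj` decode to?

state

Compare letters: f→k is +5, i→n is +5, b→g is +5 — a constant shift. Each letter is shifted forward by 5 in the alphabet (a Caesar shift of +5).
Undoing it on xyfyj: x−5=s, y−5=t, f−5=a, y−5=t, j−5=e.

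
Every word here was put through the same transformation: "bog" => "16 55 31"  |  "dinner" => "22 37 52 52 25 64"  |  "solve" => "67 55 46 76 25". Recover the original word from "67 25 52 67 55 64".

b(#2)→16 and o(#15)→55: differences scale by 3, so n = 3·pos + 10. The formula is n = 3×(alphabet index, a=1) + 10.
Decoding 67 25 52 67 55 64: 67→(67−10)÷3=19=s, 25→(25−10)÷3=5=e, 52→(52−10)÷3=14=n, 67→(67−10)÷3=19=s, 55→(55−10)÷3=15=o, 64→(64−10)÷3=18=r.

sensor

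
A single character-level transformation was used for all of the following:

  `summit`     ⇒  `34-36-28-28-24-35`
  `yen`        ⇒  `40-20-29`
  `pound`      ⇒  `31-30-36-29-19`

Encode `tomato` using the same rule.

35-30-28-16-35-30

s is letter #19 and maps to 34: an offset of 15. Each letter is replaced by its alphabet position (a=1..z=26) + 15.
On tomato: t=20→35, o=15→30, m=13→28, a=1→16, t=20→35, o=15→30.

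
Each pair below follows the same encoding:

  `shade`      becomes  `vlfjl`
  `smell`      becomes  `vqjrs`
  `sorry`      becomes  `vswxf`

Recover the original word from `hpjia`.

elect

In shade: s→v is +3, h→l is +4, a→f is +5, d→j is +6 — the shift increases by 1 each position. The shift increases by 1 at each position, starting from +3: 3, 4, 5, ….
Undoing it on hpjia: h−3=e, p−4=l, j−5=e, i−6=c, a−7=t.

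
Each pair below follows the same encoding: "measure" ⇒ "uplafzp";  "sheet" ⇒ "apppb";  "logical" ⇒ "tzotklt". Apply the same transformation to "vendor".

dpvlzz

The shift depends on letter class: consonant m→u is +8, but vowel e→p is +11. Vowels shift forward by 11 and consonants shift forward by 8.
On vendor: v(cons)+8=d, e(vowel)+11=p, n(cons)+8=v, d(cons)+8=l, o(vowel)+11=z, r(cons)+8=z.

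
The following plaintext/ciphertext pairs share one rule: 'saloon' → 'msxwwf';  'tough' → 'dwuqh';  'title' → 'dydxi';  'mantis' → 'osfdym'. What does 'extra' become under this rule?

itdvs

Treating letters as 0–25, the rule is x ↦ 17x + 18 (mod 26).
On extra: e(4)→17·4+18≡8=i; x(23)→17·23+18≡19=t; t(19)→17·19+18≡3=d; r(17)→17·17+18≡21=v; a(0)→17·0+18≡18=s (all mod 26).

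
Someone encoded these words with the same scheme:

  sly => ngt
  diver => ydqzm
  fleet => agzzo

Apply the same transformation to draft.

ymvao

Each letter is shifted forward by 21 in the alphabet (a Caesar shift of +21).
Applying it to draft: d+21=y, r+21=m, a+21=v, f+21=a, t+21=o.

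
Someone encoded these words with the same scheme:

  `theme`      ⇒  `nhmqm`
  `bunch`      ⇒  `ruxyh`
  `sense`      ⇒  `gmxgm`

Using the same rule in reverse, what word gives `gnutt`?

stuff

t(19)→n(13) and h(7)→h(7) fit y≡7x+10 (mod 26); the inverse of 7 mod 26 is 15. Treating letters as 0–25, the rule is x ↦ 7x + 10 (mod 26).
Decoding gnutt: g(6)→15·(6−10)≡18=s; n(13)→15·(13−10)≡19=t; u(20)→15·(20−10)≡20=u; t(19)→15·(19−10)≡5=f; t(19)→15·(19−10)≡5=f (all mod 26).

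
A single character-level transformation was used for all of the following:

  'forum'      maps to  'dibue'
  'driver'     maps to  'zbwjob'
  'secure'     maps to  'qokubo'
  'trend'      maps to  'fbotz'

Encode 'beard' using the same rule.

f(5)→d(3) and o(14)→i(8) fit y≡15x+6 (mod 26); the inverse of 15 mod 26 is 7. This is an affine cipher: with a=0,…,z=25, each position x becomes (15x+6) mod 26.
On beard: b(1)→15·1+6≡21=v; e(4)→15·4+6≡14=o; a(0)→15·0+6≡6=g; r(17)→15·17+6≡1=b; d(3)→15·3+6≡25=z (all mod 26).

vogbz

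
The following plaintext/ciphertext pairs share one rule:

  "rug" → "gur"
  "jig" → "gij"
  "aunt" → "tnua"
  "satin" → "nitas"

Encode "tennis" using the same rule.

The word is simply reversed.
Applying it to tennis: reverse → sinnet.

sinnet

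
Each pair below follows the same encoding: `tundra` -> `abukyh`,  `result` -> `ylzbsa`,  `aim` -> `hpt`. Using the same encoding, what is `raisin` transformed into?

yhpzpu

Compare letters: t→a is +7, u→b is +7, n→u is +7 — a constant shift. It's a constant shift of +7 (ROT7).
Applying it to raisin: r+7=y, a+7=h, i+7=p, s+7=z, i+7=p, n+7=u.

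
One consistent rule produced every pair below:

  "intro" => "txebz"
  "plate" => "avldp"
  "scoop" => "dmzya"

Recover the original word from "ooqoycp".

defense

Shifts by position in intro: pos 0: i→t (+11), pos 1: n→x (+10), pos 2: t→e (+11), pos 3: r→b (+10) — repeating every 2. The shifts repeat in a cycle of length 2: positions 0,1,… shift by +11, +10, then the pattern repeats.
Reversing it on ooqoycp: o−11=d, o−10=e, q−11=f, o−10=e, y−11=n, c−10=s, p−11=e.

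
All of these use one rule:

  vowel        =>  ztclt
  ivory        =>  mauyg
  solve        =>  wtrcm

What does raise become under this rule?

vfozm

In vowel: v→z is +4, o→t is +5, w→c is +6, e→l is +7 — the shift increases by 1 each position. The shift increases by 1 at each position, starting from +4: 4, 5, 6, ….
Applying it to raise: r+4=v, a+5=f, i+6=o, s+7=z, e+8=m.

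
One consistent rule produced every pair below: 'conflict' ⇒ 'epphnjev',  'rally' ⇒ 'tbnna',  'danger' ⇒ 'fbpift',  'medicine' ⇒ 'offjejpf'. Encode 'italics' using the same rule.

jvbnjeu

The shift depends on letter class: consonant c→e is +2, but vowel o→p is +1. Two shifts are in play — +1 for a/e/i/o/u, +2 for every other letter.
Applying it to italics: i(vowel)+1=j, t(cons)+2=v, a(vowel)+1=b, l(cons)+2=n, i(vowel)+1=j, c(cons)+2=e, s(cons)+2=u.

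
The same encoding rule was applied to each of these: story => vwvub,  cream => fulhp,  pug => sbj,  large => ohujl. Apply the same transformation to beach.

The rule splits by letter class: vowels +7, consonants +3.
On beach: b(cons)+3=e, e(vowel)+7=l, a(vowel)+7=h, c(cons)+3=f, h(cons)+3=k.

elhfk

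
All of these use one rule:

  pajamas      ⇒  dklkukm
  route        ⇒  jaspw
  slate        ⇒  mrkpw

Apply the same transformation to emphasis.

Treating letters as 0–25, the rule is x ↦ 3x + 10 (mod 26).
On emphasis: e(4)→3·4+10≡22=w; m(12)→3·12+10≡20=u; p(15)→3·15+10≡3=d; h(7)→3·7+10≡5=f; a(0)→3·0+10≡10=k; s(18)→3·18+10≡12=m; i(8)→3·8+10≡8=i; s(18)→3·18+10≡12=m (all mod 26).

wudfkmim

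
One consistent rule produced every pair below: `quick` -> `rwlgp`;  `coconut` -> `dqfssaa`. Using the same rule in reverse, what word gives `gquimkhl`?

In quick: q→r is +1, u→w is +2, i→l is +3, c→g is +4 — the shift increases by 1 each position. The shift increases by 1 at each position, starting from +1: 1, 2, 3, ….
Undoing it on gquimkhl: g−1=f, q−2=o, u−3=r, i−4=e, m−5=h, k−6=e, h−7=a, l−8=d.

forehead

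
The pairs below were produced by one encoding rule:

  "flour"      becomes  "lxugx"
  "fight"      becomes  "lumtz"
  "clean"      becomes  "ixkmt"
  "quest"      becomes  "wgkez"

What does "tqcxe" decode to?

newly

The shifts repeat in a cycle of length 2: positions 0,1,… shift by +6, +12, then the pattern repeats.
Decoding tqcxe: t−6=n, q−12=e, c−6=w, x−12=l, e−6=y.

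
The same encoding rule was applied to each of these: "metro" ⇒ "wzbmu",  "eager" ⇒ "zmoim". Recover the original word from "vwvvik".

The output letters match the input read backwards, each shifted +8: metro reversed is ortem. Two steps: reverse the string, then apply a Caesar shift of +8.
Decoding vwvvik: shift back: v−8=n, w−8=o, v−8=n, v−8=n, i−8=a, k−8=c → nonnac; then reverse → cannon.

cannon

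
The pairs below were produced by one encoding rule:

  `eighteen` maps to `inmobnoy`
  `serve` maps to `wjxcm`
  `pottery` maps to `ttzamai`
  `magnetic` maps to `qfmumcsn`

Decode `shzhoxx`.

The shift increases by 1 at each position, starting from +4: 4, 5, 6, ….
Undoing it on shzhoxx: s−4=o, h−5=c, z−6=t, h−7=a, o−8=g, x−9=o, x−10=n.

octagon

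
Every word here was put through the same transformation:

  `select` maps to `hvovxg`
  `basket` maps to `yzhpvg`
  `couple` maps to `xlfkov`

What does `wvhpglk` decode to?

Each pair mirrors across the alphabet (s↔h, e↔v, l↔o): positions sum to 25. This is the alphabet-reversal cipher (Atbash): a becomes z, b becomes y, etc.
Undoing it on wvhpglk: w↔d, v↔e, h↔s, p↔k, g↔t, l↔o, k↔p.

desktop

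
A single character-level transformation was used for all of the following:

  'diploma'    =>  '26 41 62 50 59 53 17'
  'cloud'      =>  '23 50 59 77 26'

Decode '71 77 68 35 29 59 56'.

d(#4)→26 and i(#9)→41: differences scale by 3, so n = 3·pos + 14. Each letter becomes 3×(its alphabet position, a=1..z=26) + 14.
Decoding 71 77 68 35 29 59 56: 71→(71−14)÷3=19=s, 77→(77−14)÷3=21=u, 68→(68−14)÷3=18=r, 35→(35−14)÷3=7=g, 29→(29−14)÷3=5=e, 59→(59−14)÷3=15=o, 56→(56−14)÷3=14=n.

surgeon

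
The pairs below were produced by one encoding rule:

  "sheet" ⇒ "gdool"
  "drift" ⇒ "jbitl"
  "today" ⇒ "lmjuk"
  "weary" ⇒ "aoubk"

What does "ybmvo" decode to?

grove

Each letter's alphabet position (a=0..z=25) is mapped through 5·x+20 mod 26 — an affine cipher.
Decoding ybmvo: y(24)→21·(24−20)≡6=g; b(1)→21·(1−20)≡17=r; m(12)→21·(12−20)≡14=o; v(21)→21·(21−20)≡21=v; o(14)→21·(14−20)≡4=e (all mod 26).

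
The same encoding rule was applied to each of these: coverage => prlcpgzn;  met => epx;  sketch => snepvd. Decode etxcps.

hermit

Two steps: reverse the string, then apply a Caesar shift of +11.
Undoing it on etxcps: shift back: e−11=t, t−11=i, x−11=m, c−11=r, p−11=e, s−11=h → timreh; then reverse → hermit.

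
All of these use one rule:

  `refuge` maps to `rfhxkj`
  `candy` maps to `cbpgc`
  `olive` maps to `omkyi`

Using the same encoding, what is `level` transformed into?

In refuge: r→r is +0, e→f is +1, f→h is +2, u→x is +3 — the shift increases by 1 each position. Letter i (0-indexed) is shifted by i+0, so successive shifts are 0, 1, 2, ….
Applying it to level: l+0=l, e+1=f, v+2=x, e+3=h, l+4=p.

lfxhp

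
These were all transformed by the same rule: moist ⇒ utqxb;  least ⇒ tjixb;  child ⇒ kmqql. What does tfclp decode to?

It's a Vigenère-style cipher with numeric key [8,5]: position i shifts by key[i mod 2].
Decoding tfclp: t−8=l, f−5=a, c−8=u, l−5=g, p−8=h.

laugh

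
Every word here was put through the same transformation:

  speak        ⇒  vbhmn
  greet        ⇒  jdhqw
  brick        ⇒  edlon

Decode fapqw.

Shifts by position in speak: pos 0: s→v (+3), pos 1: p→b (+12), pos 2: e→h (+3), pos 3: a→m (+12) — repeating every 2. The shifts repeat in a cycle of length 2: positions 0,1,… shift by +3, +12, then the pattern repeats.
Reversing it on fapqw: f−3=c, a−12=o, p−3=m, q−12=e, w−3=t.

comet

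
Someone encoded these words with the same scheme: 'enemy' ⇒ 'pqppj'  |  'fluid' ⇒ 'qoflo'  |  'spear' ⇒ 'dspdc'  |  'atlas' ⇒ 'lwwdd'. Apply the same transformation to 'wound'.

hrfqo

Shifts by position in enemy: pos 0: e→p (+11), pos 1: n→q (+3), pos 2: e→p (+11), pos 3: m→p (+3) — repeating every 2. The shifts repeat in a cycle of length 2: positions 0,1,… shift by +11, +3, then the pattern repeats.
On wound: w+11=h, o+3=r, u+11=f, n+3=q, d+11=o.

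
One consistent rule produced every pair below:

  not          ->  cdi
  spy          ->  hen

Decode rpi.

cat

Every letter moves 15 places later in the alphabet, wrapping around z→a.
Reversing it on rpi: r−15=c, p−15=a, i−15=t.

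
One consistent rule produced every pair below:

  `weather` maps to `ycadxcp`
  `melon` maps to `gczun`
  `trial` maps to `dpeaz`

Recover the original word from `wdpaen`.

w(22)→y(24) and e(4)→c(2) fit y≡7x+0 (mod 26); the inverse of 7 mod 26 is 15. Treating letters as 0–25, the rule is x ↦ 7x + 0 (mod 26).
Decoding wdpaen: w(22)→15·(22−0)≡18=s; d(3)→15·(3−0)≡19=t; p(15)→15·(15−0)≡17=r; a(0)→15·(0−0)≡0=a; e(4)→15·(4−0)≡8=i; n(13)→15·(13−0)≡13=n (all mod 26).

strain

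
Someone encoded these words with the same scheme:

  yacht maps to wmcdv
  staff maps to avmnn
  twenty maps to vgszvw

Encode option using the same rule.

Treating letters as 0–25, the rule is x ↦ 21x + 12 (mod 26).
Applying it to option: o(14)→21·14+12≡20=u; p(15)→21·15+12≡15=p; t(19)→21·19+12≡21=v; i(8)→21·8+12≡24=y; o(14)→21·14+12≡20=u; n(13)→21·13+12≡25=z (all mod 26).

upvyuz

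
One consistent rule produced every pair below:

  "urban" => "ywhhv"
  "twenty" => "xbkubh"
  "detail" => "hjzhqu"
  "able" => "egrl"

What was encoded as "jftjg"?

fancy

Letter i (0-indexed) is shifted by i+4, so successive shifts are 4, 5, 6, ….
Decoding jftjg: j−4=f, f−5=a, t−6=n, j−7=c, g−8=y.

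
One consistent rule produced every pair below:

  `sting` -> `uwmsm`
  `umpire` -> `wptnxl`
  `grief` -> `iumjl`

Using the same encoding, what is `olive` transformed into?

qomak

In sting: s→u is +2, t→w is +3, i→m is +4, n→s is +5 — the shift increases by 1 each position. Each letter shifts forward by (position + 2), i.e. 2, 3, 4, … — the shift grows by one for each successive letter.
On olive: o+2=q, l+3=o, i+4=m, v+5=a, e+6=k.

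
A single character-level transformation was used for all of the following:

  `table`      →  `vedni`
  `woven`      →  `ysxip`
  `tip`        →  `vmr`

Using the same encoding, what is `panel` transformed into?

repin

The shift depends on letter class: consonant t→v is +2, but vowel a→e is +4. Vowels shift forward by 4 and consonants shift forward by 2.
For panel: p(cons)+2=r, a(vowel)+4=e, n(cons)+2=p, e(vowel)+4=i, l(cons)+2=n.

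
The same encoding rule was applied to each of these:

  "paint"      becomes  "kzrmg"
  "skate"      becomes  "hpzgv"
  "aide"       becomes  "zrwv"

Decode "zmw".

Each pair mirrors across the alphabet (p↔k, a↔z, i↔r): positions sum to 25. Each letter is replaced by its mirror in the alphabet: a↔z, b↔y, c↔x, and so on (the Atbash cipher).
Undoing it on zmw: z↔a, m↔n, w↔d.

and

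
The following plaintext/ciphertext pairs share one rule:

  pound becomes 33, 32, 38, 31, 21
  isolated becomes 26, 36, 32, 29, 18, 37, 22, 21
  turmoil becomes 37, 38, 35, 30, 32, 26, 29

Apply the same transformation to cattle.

p is letter #16 and maps to 33: an offset of 17. The number is (letter's place in the alphabet, a=1) + 17.
For cattle: c=3→20, a=1→18, t=20→37, t=20→37, l=12→29, e=5→22.

20, 18, 37, 37, 29, 22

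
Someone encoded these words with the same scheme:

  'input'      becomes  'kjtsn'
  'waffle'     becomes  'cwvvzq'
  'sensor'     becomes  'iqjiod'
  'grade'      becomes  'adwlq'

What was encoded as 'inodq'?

i(8)→k(10) and n(13)→j(9) fit y≡5x+22 (mod 26); the inverse of 5 mod 26 is 21. Each letter's alphabet position (a=0..z=25) is mapped through 5·x+22 mod 26 — an affine cipher.
Reversing it on inodq: i(8)→21·(8−22)≡18=s; n(13)→21·(13−22)≡19=t; o(14)→21·(14−22)≡14=o; d(3)→21·(3−22)≡17=r; q(16)→21·(16−22)≡4=e (all mod 26).

store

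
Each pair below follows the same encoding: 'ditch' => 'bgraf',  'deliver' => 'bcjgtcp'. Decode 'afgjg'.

Compare letters: d→b is +24, i→g is +24, t→r is +24 — a constant shift. This is a Caesar cipher with shift 24.
Decoding afgjg: a−24=c, f−24=h, g−24=i, j−24=l, g−24=i.

chili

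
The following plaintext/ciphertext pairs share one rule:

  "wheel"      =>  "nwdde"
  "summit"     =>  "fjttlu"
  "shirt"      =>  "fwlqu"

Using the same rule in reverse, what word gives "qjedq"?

ruler

Treating letters as 0–25, the rule is x ↦ 15x + 21 (mod 26).
Decoding qjedq: q(16)→7·(16−21)≡17=r; j(9)→7·(9−21)≡20=u; e(4)→7·(4−21)≡11=l; d(3)→7·(3−21)≡4=e; q(16)→7·(16−21)≡17=r (all mod 26).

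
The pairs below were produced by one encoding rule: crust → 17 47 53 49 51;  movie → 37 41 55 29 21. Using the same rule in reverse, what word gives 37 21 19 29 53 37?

medium

c(#3)→17 and r(#18)→47: differences scale by 2, so n = 2·pos + 11. Each letter becomes 2×(its alphabet position, a=1..z=26) + 11.
Undoing it on 37 21 19 29 53 37: 37→(37−11)÷2=13=m, 21→(21−11)÷2=5=e, 19→(19−11)÷2=4=d, 29→(29−11)÷2=9=i, 53→(53−11)÷2=21=u, 37→(37−11)÷2=13=m.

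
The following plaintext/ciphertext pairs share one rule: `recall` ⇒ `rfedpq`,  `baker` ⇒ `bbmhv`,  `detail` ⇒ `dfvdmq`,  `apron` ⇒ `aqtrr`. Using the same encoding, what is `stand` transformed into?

In recall: r→r is +0, e→f is +1, c→e is +2, a→d is +3 — the shift increases by 1 each position. The shift increases by 1 at each position, starting from +0: 0, 1, 2, ….
For stand: s+0=s, t+1=u, a+2=c, n+3=q, d+4=h.

sucqh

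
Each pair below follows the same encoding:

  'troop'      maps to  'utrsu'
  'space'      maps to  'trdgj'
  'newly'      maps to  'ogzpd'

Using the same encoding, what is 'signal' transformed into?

In troop: t→u is +1, r→t is +2, o→r is +3, o→s is +4 — the shift increases by 1 each position. The shift increases by 1 at each position, starting from +1: 1, 2, 3, ….
For signal: s+1=t, i+2=k, g+3=j, n+4=r, a+5=f, l+6=r.

tkjrfr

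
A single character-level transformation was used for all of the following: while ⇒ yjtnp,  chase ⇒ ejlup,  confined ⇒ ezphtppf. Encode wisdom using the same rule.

The shift depends on letter class: consonant w→y is +2, but vowel i→t is +11. Vowels shift forward by 11 and consonants shift forward by 2.
Applying it to wisdom: w(cons)+2=y, i(vowel)+11=t, s(cons)+2=u, d(cons)+2=f, o(vowel)+11=z, m(cons)+2=o.

ytufzo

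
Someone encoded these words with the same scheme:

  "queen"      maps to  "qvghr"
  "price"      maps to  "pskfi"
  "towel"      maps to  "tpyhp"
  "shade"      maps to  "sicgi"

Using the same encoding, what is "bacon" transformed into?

bberr

Letter i (0-indexed) is shifted by i+0, so successive shifts are 0, 1, 2, ….
On bacon: b+0=b, a+1=b, c+2=e, o+3=r, n+4=r.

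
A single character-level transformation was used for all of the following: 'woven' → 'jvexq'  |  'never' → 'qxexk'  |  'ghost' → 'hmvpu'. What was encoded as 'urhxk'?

w(22)→j(9) and o(14)→v(21) fit y≡5x+3 (mod 26); the inverse of 5 mod 26 is 21. Treating letters as 0–25, the rule is x ↦ 5x + 3 (mod 26).
Undoing it on urhxk: u(20)→21·(20−3)≡19=t; r(17)→21·(17−3)≡8=i; h(7)→21·(7−3)≡6=g; x(23)→21·(23−3)≡4=e; k(10)→21·(10−3)≡17=r (all mod 26).

tiger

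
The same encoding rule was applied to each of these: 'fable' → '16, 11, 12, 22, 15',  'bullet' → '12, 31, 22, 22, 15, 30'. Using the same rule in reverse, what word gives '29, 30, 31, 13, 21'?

f is letter #6 and maps to 16: an offset of 10. Each letter is replaced by its alphabet position (a=1..z=26) + 10.
Decoding 29, 30, 31, 13, 21: 29→(29−10)÷1=19=s, 30→(30−10)÷1=20=t, 31→(31−10)÷1=21=u, 13→(13−10)÷1=3=c, 21→(21−10)÷1=11=k.

stuck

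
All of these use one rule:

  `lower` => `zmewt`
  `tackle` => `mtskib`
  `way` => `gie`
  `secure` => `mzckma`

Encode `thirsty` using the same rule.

The output letters match the input read backwards, each shifted +8: lower reversed is rewol. Read the word backwards and shift each letter +8.
On thirsty: reverse → ytsriht; then shift: y+8=g, t+8=b, s+8=a, r+8=z, i+8=q, h+8=p, t+8=b.

gbazqpb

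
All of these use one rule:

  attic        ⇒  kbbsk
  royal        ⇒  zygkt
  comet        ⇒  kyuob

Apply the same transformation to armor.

kzuyz

The shift depends on letter class: consonant t→b is +8, but vowel a→k is +10. The rule splits by letter class: vowels +10, consonants +8.
On armor: a(vowel)+10=k, r(cons)+8=z, m(cons)+8=u, o(vowel)+10=y, r(cons)+8=z.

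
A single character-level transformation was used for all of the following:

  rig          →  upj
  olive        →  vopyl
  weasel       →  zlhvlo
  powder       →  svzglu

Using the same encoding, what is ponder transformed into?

svqglu

The shift depends on letter class: consonant r→u is +3, but vowel i→p is +7. Vowels shift forward by 7 and consonants shift forward by 3.
Applying it to ponder: p(cons)+3=s, o(vowel)+7=v, n(cons)+3=q, d(cons)+3=g, e(vowel)+7=l, r(cons)+3=u.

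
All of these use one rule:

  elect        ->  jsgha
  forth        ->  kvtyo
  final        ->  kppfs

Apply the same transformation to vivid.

apxnk

Shifts by position in elect: pos 0: e→j (+5), pos 1: l→s (+7), pos 2: e→g (+2), pos 3: c→h (+5), pos 4: t→a (+7) — repeating every 3. It's a Vigenère-style cipher with numeric key [5,7,2]: position i shifts by key[i mod 3].
Applying it to vivid: v+5=a, i+7=p, v+2=x, i+5=n, d+7=k.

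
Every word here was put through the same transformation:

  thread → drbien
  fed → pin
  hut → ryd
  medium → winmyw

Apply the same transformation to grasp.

qbecz

The shift depends on letter class: consonant t→d is +10, but vowel e→i is +4. Vowels shift forward by 4 and consonants shift forward by 10.
On grasp: g(cons)+10=q, r(cons)+10=b, a(vowel)+4=e, s(cons)+10=c, p(cons)+10=z.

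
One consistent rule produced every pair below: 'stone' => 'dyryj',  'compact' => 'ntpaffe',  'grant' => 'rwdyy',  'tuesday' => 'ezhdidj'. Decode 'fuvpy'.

A repeating key of period 3 is used — shifts +11, +5, +3 over and over.
Undoing it on fuvpy: f−11=u, u−5=p, v−3=s, p−11=e, y−5=t.

upset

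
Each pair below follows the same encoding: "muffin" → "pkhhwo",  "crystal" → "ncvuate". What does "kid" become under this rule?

The output letters match the input read backwards, each shifted +2: muffin reversed is niffum. Two steps: reverse the string, then apply a Caesar shift of +2.
On kid: reverse → dik; then shift: d+2=f, i+2=k, k+2=m.

fkm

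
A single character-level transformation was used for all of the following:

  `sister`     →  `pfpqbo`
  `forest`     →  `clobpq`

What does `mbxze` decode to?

Compare letters: s→p is +23, i→f is +23, s→p is +23 — a constant shift. Every letter moves 23 places later in the alphabet, wrapping around z→a.
Reversing it on mbxze: m−23=p, b−23=e, x−23=a, z−23=c, e−23=h.

peach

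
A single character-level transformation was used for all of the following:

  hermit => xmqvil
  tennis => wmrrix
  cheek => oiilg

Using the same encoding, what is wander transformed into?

vihrea

The word is reversed, then every letter is shifted forward by 4.
Applying it to wander: reverse → rednaw; then shift: r+4=v, e+4=i, d+4=h, n+4=r, a+4=e, w+4=a.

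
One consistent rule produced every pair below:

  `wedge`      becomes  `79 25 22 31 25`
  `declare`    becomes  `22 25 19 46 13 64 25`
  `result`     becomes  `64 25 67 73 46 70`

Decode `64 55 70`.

rot

w(#23)→79 and e(#5)→25: differences scale by 3, so n = 3·pos + 10. With a=1..z=26, the number is 3·pos + 10.
Undoing it on 64 55 70: 64→(64−10)÷3=18=r, 55→(55−10)÷3=15=o, 70→(70−10)÷3=20=t.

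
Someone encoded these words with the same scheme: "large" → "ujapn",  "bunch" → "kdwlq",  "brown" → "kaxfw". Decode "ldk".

cub

Compare letters: l→u is +9, a→j is +9, r→a is +9 — a constant shift. Each letter is shifted forward by 9 in the alphabet (a Caesar shift of +9).
Reversing it on ldk: l−9=c, d−9=u, k−9=b.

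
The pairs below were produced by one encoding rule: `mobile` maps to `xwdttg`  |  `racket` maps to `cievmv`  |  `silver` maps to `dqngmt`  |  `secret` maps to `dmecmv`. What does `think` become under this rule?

Shifts by position in mobile: pos 0: m→x (+11), pos 1: o→w (+8), pos 2: b→d (+2), pos 3: i→t (+11), pos 4: l→t (+8), pos 5: e→g (+2) — repeating every 3. A repeating key of period 3 is used — shifts +11, +8, +2 over and over.
Applying it to think: t+11=e, h+8=p, i+2=k, n+11=y, k+8=s.

epkys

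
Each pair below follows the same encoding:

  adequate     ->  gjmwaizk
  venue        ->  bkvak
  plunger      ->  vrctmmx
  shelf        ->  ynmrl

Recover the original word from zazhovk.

Shifts by position in adequate: pos 0: a→g (+6), pos 1: d→j (+6), pos 2: e→m (+8), pos 3: q→w (+6), pos 4: u→a (+6), pos 5: a→i (+8) — repeating every 3. The shifts repeat in a cycle of length 3: positions 0,1,… shift by +6, +6, +8, then the pattern repeats.
Reversing it on zazhovk: z−6=t, a−6=u, z−8=r, h−6=b, o−6=i, v−8=n, k−6=e.

turbine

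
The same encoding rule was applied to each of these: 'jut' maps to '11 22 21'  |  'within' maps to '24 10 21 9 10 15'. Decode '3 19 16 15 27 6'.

bronze

j is letter #10 and maps to 11: an offset of 1. The number is (letter's place in the alphabet, a=1) + 1.
Reversing it on 3 19 16 15 27 6: 3→(3−1)÷1=2=b, 19→(19−1)÷1=18=r, 16→(16−1)÷1=15=o, 15→(15−1)÷1=14=n, 27→(27−1)÷1=26=z, 6→(6−1)÷1=5=e.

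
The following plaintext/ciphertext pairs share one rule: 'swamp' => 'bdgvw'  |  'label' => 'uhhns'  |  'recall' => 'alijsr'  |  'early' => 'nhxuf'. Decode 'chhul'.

table

A repeating key of period 3 is used — shifts +9, +7, +6 over and over.
Reversing it on chhul: c−9=t, h−7=a, h−6=b, u−9=l, l−7=e.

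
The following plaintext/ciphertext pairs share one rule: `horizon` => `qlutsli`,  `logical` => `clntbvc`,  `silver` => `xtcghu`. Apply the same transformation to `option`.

loatli

h(7)→q(16) and o(14)→l(11) fit y≡3x+21 (mod 26); the inverse of 3 mod 26 is 9. Treating letters as 0–25, the rule is x ↦ 3x + 21 (mod 26).
Applying it to option: o(14)→3·14+21≡11=l; p(15)→3·15+21≡14=o; t(19)→3·19+21≡0=a; i(8)→3·8+21≡19=t; o(14)→3·14+21≡11=l; n(13)→3·13+21≡8=i (all mod 26).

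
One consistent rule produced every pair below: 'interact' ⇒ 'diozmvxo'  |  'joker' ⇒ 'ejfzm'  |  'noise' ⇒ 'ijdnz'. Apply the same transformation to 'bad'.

Compare letters: i→d is +21, n→i is +21, t→o is +21 — a constant shift. Every letter moves 21 places later in the alphabet, wrapping around z→a.
On bad: b+21=w, a+21=v, d+21=y.

wvy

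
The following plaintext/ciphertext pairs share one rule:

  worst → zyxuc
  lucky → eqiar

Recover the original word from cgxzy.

Two steps: reverse the string, then apply a Caesar shift of +6.
Decoding cgxzy: shift back: c−6=w, g−6=a, x−6=r, z−6=t, y−6=s → warts; then reverse → straw.

straw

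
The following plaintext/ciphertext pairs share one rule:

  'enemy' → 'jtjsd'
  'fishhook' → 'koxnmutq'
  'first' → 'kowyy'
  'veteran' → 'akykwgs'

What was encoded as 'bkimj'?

wedge

Shifts by position in enemy: pos 0: e→j (+5), pos 1: n→t (+6), pos 2: e→j (+5), pos 3: m→s (+6) — repeating every 2. A repeating key of period 2 is used — shifts +5, +6 over and over.
Decoding bkimj: b−5=w, k−6=e, i−5=d, m−6=g, j−5=e.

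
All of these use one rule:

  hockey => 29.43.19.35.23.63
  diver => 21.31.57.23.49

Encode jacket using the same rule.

33.15.19.35.23.53

h(#8)→29 and o(#15)→43: differences scale by 2, so n = 2·pos + 13. Each letter becomes 2×(its alphabet position, a=1..z=26) + 13.
For jacket: j=10→33, a=1→15, c=3→19, k=11→35, e=5→23, t=20→53.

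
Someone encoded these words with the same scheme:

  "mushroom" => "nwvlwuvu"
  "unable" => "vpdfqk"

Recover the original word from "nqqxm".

month

In mushroom: m→n is +1, u→w is +2, s→v is +3, h→l is +4 — the shift increases by 1 each position. The shift increases by 1 at each position, starting from +1: 1, 2, 3, ….
Decoding nqqxm: n−1=m, q−2=o, q−3=n, x−4=t, m−5=h.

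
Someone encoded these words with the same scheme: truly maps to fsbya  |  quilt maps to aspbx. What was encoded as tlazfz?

The output letters match the input read backwards, each shifted +7: truly reversed is ylurt. Two steps: reverse the string, then apply a Caesar shift of +7.
Decoding tlazfz: shift back: t−7=m, l−7=e, a−7=t, z−7=s, f−7=y, z−7=s → metsys; then reverse → system.

system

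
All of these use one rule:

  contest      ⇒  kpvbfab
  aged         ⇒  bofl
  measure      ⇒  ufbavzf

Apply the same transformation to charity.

The rule splits by letter class: vowels +1, consonants +8.
Applying it to charity: c(cons)+8=k, h(cons)+8=p, a(vowel)+1=b, r(cons)+8=z, i(vowel)+1=j, t(cons)+8=b, y(cons)+8=g.

kpbzjbg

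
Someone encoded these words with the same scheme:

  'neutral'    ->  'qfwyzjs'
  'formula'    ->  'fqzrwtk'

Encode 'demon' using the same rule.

The output letters match the input read backwards, each shifted +5: neutral reversed is lartuen. Read the word backwards and shift each letter +5.
Applying it to demon: reverse → nomed; then shift: n+5=s, o+5=t, m+5=r, e+5=j, d+5=i.

strji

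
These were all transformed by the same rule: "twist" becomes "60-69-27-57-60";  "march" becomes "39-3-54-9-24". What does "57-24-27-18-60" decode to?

shift

t(#20)→60 and w(#23)→69: differences scale by 3, so n = 3·pos + 0. With a=1..z=26, the number is 3·pos.
Decoding 57-24-27-18-60: 57→(57−0)÷3=19=s, 24→(24−0)÷3=8=h, 27→(27−0)÷3=9=i, 18→(18−0)÷3=6=f, 60→(60−0)÷3=20=t.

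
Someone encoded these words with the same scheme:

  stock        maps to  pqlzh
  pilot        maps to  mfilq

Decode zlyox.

Every letter moves 23 places later in the alphabet, wrapping around z→a.
Decoding zlyox: z−23=c, l−23=o, y−23=b, o−23=r, x−23=a.

cobra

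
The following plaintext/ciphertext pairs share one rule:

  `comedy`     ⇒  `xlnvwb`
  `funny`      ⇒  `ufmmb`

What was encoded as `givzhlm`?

Each pair mirrors across the alphabet (c↔x, o↔l, m↔n): positions sum to 25. This is the alphabet-reversal cipher (Atbash): a becomes z, b becomes y, etc.
Decoding givzhlm: g↔t, i↔r, v↔e, z↔a, h↔s, l↔o, m↔n.

treason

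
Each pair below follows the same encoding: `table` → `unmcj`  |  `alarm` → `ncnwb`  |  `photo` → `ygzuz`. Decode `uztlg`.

touch

This is an affine cipher: with a=0,…,z=25, each position x becomes (25x+13) mod 26.
Reversing it on uztlg: u(20)→25·(20−13)≡19=t; z(25)→25·(25−13)≡14=o; t(19)→25·(19−13)≡20=u; l(11)→25·(11−13)≡2=c; g(6)→25·(6−13)≡7=h (all mod 26).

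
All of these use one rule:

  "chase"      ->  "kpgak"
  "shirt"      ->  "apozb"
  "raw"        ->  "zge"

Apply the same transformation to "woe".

euk

Two shifts are in play — +6 for a/e/i/o/u, +8 for every other letter.
Applying it to woe: w(cons)+8=e, o(vowel)+6=u, e(vowel)+6=k.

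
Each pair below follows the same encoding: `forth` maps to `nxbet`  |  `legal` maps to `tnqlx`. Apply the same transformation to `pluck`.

xuenw

The shift increases by 1 at each position, starting from +8: 8, 9, 10, ….
For pluck: p+8=x, l+9=u, u+10=e, c+11=n, k+12=w.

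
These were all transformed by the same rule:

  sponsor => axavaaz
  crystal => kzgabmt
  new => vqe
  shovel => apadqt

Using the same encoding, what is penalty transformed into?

The shift depends on letter class: consonant s→a is +8, but vowel o→a is +12. The rule splits by letter class: vowels +12, consonants +8.
For penalty: p(cons)+8=x, e(vowel)+12=q, n(cons)+8=v, a(vowel)+12=m, l(cons)+8=t, t(cons)+8=b, y(cons)+8=g.

xqvmtbg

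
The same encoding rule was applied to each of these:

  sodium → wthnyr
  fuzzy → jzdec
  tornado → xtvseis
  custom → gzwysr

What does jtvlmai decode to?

forgive

Shifts by position in sodium: pos 0: s→w (+4), pos 1: o→t (+5), pos 2: d→h (+4), pos 3: i→n (+5) — repeating every 2. It's a Vigenère-style cipher with numeric key [4,5]: position i shifts by key[i mod 2].
Undoing it on jtvlmai: j−4=f, t−5=o, v−4=r, l−5=g, m−4=i, a−5=v, i−4=e.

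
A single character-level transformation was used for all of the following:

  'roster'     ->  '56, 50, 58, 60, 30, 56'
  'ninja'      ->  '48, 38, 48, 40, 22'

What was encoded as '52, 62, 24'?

r(#18)→56 and o(#15)→50: differences scale by 2, so n = 2·pos + 20. The formula is n = 2×(alphabet index, a=1) + 20.
Undoing it on 52, 62, 24: 52→(52−20)÷2=16=p, 62→(62−20)÷2=21=u, 24→(24−20)÷2=2=b.

pub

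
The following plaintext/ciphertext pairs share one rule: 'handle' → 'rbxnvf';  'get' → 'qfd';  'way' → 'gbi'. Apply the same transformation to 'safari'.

The shift depends on letter class: consonant h→r is +10, but vowel a→b is +1. Two shifts are in play — +1 for a/e/i/o/u, +10 for every other letter.
Applying it to safari: s(cons)+10=c, a(vowel)+1=b, f(cons)+10=p, a(vowel)+1=b, r(cons)+10=b, i(vowel)+1=j.

cbpbbj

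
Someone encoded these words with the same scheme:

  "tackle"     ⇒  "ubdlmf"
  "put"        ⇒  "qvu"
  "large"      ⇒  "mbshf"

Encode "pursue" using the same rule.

qvstvf

Compare letters: t→u is +1, a→b is +1, c→d is +1 — a constant shift. This is a Caesar cipher with shift 1.
On pursue: p+1=q, u+1=v, r+1=s, s+1=t, u+1=v, e+1=f.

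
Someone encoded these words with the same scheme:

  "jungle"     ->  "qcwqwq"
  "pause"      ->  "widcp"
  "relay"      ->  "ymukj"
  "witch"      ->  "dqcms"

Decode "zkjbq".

Letter i (0-indexed) is shifted by i+7, so successive shifts are 7, 8, 9, ….
Undoing it on zkjbq: z−7=s, k−8=c, j−9=a, b−10=r, q−11=f.

scarf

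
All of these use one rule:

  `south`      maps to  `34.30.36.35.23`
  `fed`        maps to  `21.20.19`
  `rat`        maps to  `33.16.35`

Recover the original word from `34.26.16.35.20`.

s is letter #19 and maps to 34: an offset of 15. Each letter is replaced by its alphabet position (a=1..z=26) + 15.
Reversing it on 34.26.16.35.20: 34→(34−15)÷1=19=s, 26→(26−15)÷1=11=k, 16→(16−15)÷1=1=a, 35→(35−15)÷1=20=t, 20→(20−15)÷1=5=e.

skate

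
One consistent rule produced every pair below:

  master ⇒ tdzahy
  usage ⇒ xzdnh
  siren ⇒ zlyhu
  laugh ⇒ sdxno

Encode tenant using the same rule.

The shift depends on letter class: consonant m→t is +7, but vowel a→d is +3. Two shifts are in play — +3 for a/e/i/o/u, +7 for every other letter.
Applying it to tenant: t(cons)+7=a, e(vowel)+3=h, n(cons)+7=u, a(vowel)+3=d, n(cons)+7=u, t(cons)+7=a.

ahudua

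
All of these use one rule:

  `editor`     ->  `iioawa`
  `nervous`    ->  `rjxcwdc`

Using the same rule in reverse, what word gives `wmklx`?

Letter i (0-indexed) is shifted by i+4, so successive shifts are 4, 5, 6, ….
Reversing it on wmklx: w−4=s, m−5=h, k−6=e, l−7=e, x−8=p.

sheep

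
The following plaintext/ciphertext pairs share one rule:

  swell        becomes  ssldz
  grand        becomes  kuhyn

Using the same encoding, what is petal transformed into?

The word is reversed, then every letter is shifted forward by 7.
On petal: reverse → latep; then shift: l+7=s, a+7=h, t+7=a, e+7=l, p+7=w.

shalw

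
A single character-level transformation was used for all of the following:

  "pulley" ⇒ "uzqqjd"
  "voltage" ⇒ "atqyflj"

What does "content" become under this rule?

htsyjsy

Compare letters: p→u is +5, u→z is +5, l→q is +5 — a constant shift. This is a Caesar cipher with shift 5.
Applying it to content: c+5=h, o+5=t, n+5=s, t+5=y, e+5=j, n+5=s, t+5=y.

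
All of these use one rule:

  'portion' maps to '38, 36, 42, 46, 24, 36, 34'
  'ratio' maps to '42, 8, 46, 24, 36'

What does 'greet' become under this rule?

p(#16)→38 and o(#15)→36: differences scale by 2, so n = 2·pos + 6. With a=1..z=26, the number is 2·pos + 6.
On greet: g=7→20, r=18→42, e=5→16, e=5→16, t=20→46.

20, 42, 16, 16, 46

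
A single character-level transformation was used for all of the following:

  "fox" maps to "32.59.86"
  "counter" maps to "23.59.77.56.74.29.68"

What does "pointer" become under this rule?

f(#6)→32 and o(#15)→59: differences scale by 3, so n = 3·pos + 14. Each letter becomes 3×(its alphabet position, a=1..z=26) + 14.
For pointer: p=16→62, o=15→59, i=9→41, n=14→56, t=20→74, e=5→29, r=18→68.

62.59.41.56.74.29.68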